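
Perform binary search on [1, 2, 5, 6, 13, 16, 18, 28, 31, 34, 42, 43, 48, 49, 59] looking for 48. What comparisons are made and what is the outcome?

Binary search for 48 in [1, 2, 5, 6, 13, 16, 18, 28, 31, 34, 42, 43, 48, 49, 59]:

lo=0, hi=14, mid=7, arr[mid]=28 -> 28 < 48, search right half
lo=8, hi=14, mid=11, arr[mid]=43 -> 43 < 48, search right half
lo=12, hi=14, mid=13, arr[mid]=49 -> 49 > 48, search left half
lo=12, hi=12, mid=12, arr[mid]=48 -> Found target at index 12!

Binary search finds 48 at index 12 after 4 comparisons. The search repeatedly halves the search space by comparing with the middle element.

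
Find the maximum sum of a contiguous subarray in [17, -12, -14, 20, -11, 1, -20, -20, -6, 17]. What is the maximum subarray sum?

Using Kadane's algorithm on [17, -12, -14, 20, -11, 1, -20, -20, -6, 17]:

Scanning through the array:
Position 1 (value -12): max_ending_here = 5, max_so_far = 17
Position 2 (value -14): max_ending_here = -9, max_so_far = 17
Position 3 (value 20): max_ending_here = 20, max_so_far = 20
Position 4 (value -11): max_ending_here = 9, max_so_far = 20
Position 5 (value 1): max_ending_here = 10, max_so_far = 20
Position 6 (value -20): max_ending_here = -10, max_so_far = 20
Position 7 (value -20): max_ending_here = -20, max_so_far = 20
Position 8 (value -6): max_ending_here = -6, max_so_far = 20
Position 9 (value 17): max_ending_here = 17, max_so_far = 20

Maximum subarray: [20]
Maximum sum: 20

The maximum subarray is [20] with sum 20. This subarray runs from index 3 to index 3.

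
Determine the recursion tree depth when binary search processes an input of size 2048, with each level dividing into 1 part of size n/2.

For divide and conquer with division factor 2:

Problem sizes at each level:
Level 0: 2048
Level 1: 1024
Level 2: 512
Level 3: 256
Level 4: 128
Level 5: 64
Level 6: 32
Level 7: 16
Level 8: 8
Level 9: 4
Level 10: 2
Level 11: 1

The root is level 0 and the size-1 base case is level 11 (the tree spans levels 0 through 11, i.e. 12 levels counting the root), so the depth is the number of divisions: log_2(2048) = 11

The recursion tree depth is log_2(2048) = 11. At each level, the problem size is divided by 2, so it takes 11 divisions to reduce to a base case of size 1. The algorithm makes 1 recursive call at each level.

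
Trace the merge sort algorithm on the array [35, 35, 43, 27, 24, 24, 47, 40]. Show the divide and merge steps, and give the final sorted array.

Merge sort trace:

Split: [35, 35, 43, 27, 24, 24, 47, 40] -> [35, 35, 43, 27] and [24, 24, 47, 40]
  Split: [35, 35, 43, 27] -> [35, 35] and [43, 27]
    Split: [35, 35] -> [35] and [35]
    Merge: [35] + [35] -> [35, 35]
    Split: [43, 27] -> [43] and [27]
    Merge: [43] + [27] -> [27, 43]
  Merge: [35, 35] + [27, 43] -> [27, 35, 35, 43]
  Split: [24, 24, 47, 40] -> [24, 24] and [47, 40]
    Split: [24, 24] -> [24] and [24]
    Merge: [24] + [24] -> [24, 24]
    Split: [47, 40] -> [47] and [40]
    Merge: [47] + [40] -> [40, 47]
  Merge: [24, 24] + [40, 47] -> [24, 24, 40, 47]
Merge: [27, 35, 35, 43] + [24, 24, 40, 47] -> [24, 24, 27, 35, 35, 40, 43, 47]

Final sorted array: [24, 24, 27, 35, 35, 40, 43, 47]

The merge sort proceeds by recursively splitting the array and merging sorted halves.
After all merges, the sorted array is [24, 24, 27, 35, 35, 40, 43, 47].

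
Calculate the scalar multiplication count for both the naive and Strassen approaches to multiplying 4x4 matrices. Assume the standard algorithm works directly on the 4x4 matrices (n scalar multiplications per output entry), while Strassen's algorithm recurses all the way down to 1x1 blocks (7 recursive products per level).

Matrix multiplication for 4x4 matrices:

Standard algorithm: 4^3 = 64 multiplications
Strassen's algorithm: 7^(log2(4)) = 7^2 = 49 multiplications
Savings: 64 - 49 = 15 multiplications

Standard: 64 multiplications (4^3). Strassen: 49 multiplications (7^2). Strassen reduces 8 recursive multiplications to 7 at each level.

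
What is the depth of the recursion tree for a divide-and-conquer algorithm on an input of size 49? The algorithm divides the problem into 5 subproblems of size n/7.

For divide and conquer with division factor 7:

Problem sizes at each level:
Level 0: 49
Level 1: 7
Level 2: 1

The root is level 0 and the size-1 base case is level 2 (the tree spans levels 0 through 2, i.e. 3 levels counting the root), so the depth is the number of divisions: log_7(49) = 2

The recursion tree depth is log_7(49) = 2. At each level, the problem size is divided by 7, so it takes 2 divisions to reduce to a base case of size 1. The algorithm makes 5 recursive calls at each level.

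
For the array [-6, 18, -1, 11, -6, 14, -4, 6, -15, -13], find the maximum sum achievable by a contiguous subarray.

Using Kadane's algorithm on [-6, 18, -1, 11, -6, 14, -4, 6, -15, -13]:

Scanning through the array:
Position 1 (value 18): max_ending_here = 18, max_so_far = 18
Position 2 (value -1): max_ending_here = 17, max_so_far = 18
Position 3 (value 11): max_ending_here = 28, max_so_far = 28
Position 4 (value -6): max_ending_here = 22, max_so_far = 28
Position 5 (value 14): max_ending_here = 36, max_so_far = 36
Position 6 (value -4): max_ending_here = 32, max_so_far = 36
Position 7 (value 6): max_ending_here = 38, max_so_far = 38
Position 8 (value -15): max_ending_here = 23, max_so_far = 38
Position 9 (value -13): max_ending_here = 10, max_so_far = 38

Maximum subarray: [18, -1, 11, -6, 14, -4, 6]
Maximum sum: 38

The maximum subarray is [18, -1, 11, -6, 14, -4, 6] with sum 38. This subarray runs from index 1 to index 7.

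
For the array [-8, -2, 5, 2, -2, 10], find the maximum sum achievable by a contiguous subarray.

Using Kadane's algorithm on [-8, -2, 5, 2, -2, 10]:

Scanning through the array:
Position 1 (value -2): max_ending_here = -2, max_so_far = -2
Position 2 (value 5): max_ending_here = 5, max_so_far = 5
Position 3 (value 2): max_ending_here = 7, max_so_far = 7
Position 4 (value -2): max_ending_here = 5, max_so_far = 7
Position 5 (value 10): max_ending_here = 15, max_so_far = 15

Maximum subarray: [5, 2, -2, 10]
Maximum sum: 15

The maximum subarray is [5, 2, -2, 10] with sum 15. This subarray runs from index 2 to index 5.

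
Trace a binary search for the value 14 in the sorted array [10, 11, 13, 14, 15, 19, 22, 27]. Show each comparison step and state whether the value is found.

Binary search for 14 in [10, 11, 13, 14, 15, 19, 22, 27]:

lo=0, hi=7, mid=3, arr[mid]=14 -> Found target at index 3!

Binary search finds 14 at index 3 after 1 comparisons. The search repeatedly halves the search space by comparing with the middle element.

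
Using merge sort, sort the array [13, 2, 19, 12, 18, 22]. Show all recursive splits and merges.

Merge sort trace:

Split: [13, 2, 19, 12, 18, 22] -> [13, 2, 19] and [12, 18, 22]
  Split: [13, 2, 19] -> [13] and [2, 19]
    Split: [2, 19] -> [2] and [19]
    Merge: [2] + [19] -> [2, 19]
  Merge: [13] + [2, 19] -> [2, 13, 19]
  Split: [12, 18, 22] -> [12] and [18, 22]
    Split: [18, 22] -> [18] and [22]
    Merge: [18] + [22] -> [18, 22]
  Merge: [12] + [18, 22] -> [12, 18, 22]
Merge: [2, 13, 19] + [12, 18, 22] -> [2, 12, 13, 18, 19, 22]

Final sorted array: [2, 12, 13, 18, 19, 22]

The merge sort proceeds by recursively splitting the array and merging sorted halves.
After all merges, the sorted array is [2, 12, 13, 18, 19, 22].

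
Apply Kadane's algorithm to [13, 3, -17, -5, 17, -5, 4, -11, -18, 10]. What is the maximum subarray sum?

Using Kadane's algorithm on [13, 3, -17, -5, 17, -5, 4, -11, -18, 10]:

Scanning through the array:
Position 1 (value 3): max_ending_here = 16, max_so_far = 16
Position 2 (value -17): max_ending_here = -1, max_so_far = 16
Position 3 (value -5): max_ending_here = -5, max_so_far = 16
Position 4 (value 17): max_ending_here = 17, max_so_far = 17
Position 5 (value -5): max_ending_here = 12, max_so_far = 17
Position 6 (value 4): max_ending_here = 16, max_so_far = 17
Position 7 (value -11): max_ending_here = 5, max_so_far = 17
Position 8 (value -18): max_ending_here = -13, max_so_far = 17
Position 9 (value 10): max_ending_here = 10, max_so_far = 17

Maximum subarray: [17]
Maximum sum: 17

The maximum subarray is [17] with sum 17. This subarray runs from index 4 to index 4.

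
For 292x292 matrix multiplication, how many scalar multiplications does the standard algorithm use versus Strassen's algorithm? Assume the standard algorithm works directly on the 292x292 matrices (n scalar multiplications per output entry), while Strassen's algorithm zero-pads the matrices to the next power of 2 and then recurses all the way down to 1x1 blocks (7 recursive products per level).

Matrix multiplication for 292x292 matrices:

Strassen's algorithm requires power-of-2 dimensions. Pad 292x292 to 512x512 (next power of 2).

Standard algorithm: 292^3 = 24897088 multiplications
Strassen's algorithm: 7^(log2(512)) = 7^9 = 40353607 multiplications
Difference: 24897088 - 40353607 = -15456519 (Strassen uses MORE here due to padding overhead — for small or just-over-power-of-2 n, padding can outweigh the per-level savings)

Standard: 24897088 multiplications (292^3). Strassen: 40353607 multiplications (7^9, after padding to 512x512). Strassen reduces 8 recursive multiplications to 7 at each level.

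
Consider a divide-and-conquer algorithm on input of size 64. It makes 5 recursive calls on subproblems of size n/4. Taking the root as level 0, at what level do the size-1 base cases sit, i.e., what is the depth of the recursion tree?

For divide and conquer with division factor 4:

Problem sizes at each level:
Level 0: 64
Level 1: 16
Level 2: 4
Level 3: 1

The root is level 0 and the size-1 base case is level 3 (the tree spans levels 0 through 3, i.e. 4 levels counting the root), so the depth is the number of divisions: log_4(64) = 3

The recursion tree depth is log_4(64) = 3. At each level, the problem size is divided by 4, so it takes 3 divisions to reduce to a base case of size 1. The algorithm makes 5 recursive calls at each level.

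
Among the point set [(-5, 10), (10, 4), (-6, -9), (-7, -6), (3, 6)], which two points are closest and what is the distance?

Computing all pairwise distances among 5 points:

d((-5, 10), (10, 4)) = 16.1555
d((-5, 10), (-6, -9)) = 19.0263
d((-5, 10), (-7, -6)) = 16.1245
d((-5, 10), (3, 6)) = 8.9443
d((10, 4), (-6, -9)) = 20.6155
d((10, 4), (-7, -6)) = 19.7231
d((10, 4), (3, 6)) = 7.2801
d((-6, -9), (-7, -6)) = 3.1623 <-- minimum
d((-6, -9), (3, 6)) = 17.4929
d((-7, -6), (3, 6)) = 15.6205

Closest pair: (-6, -9) and (-7, -6) with distance 3.1623

The closest pair is (-6, -9) and (-7, -6) with Euclidean distance 3.1623. For 5 points, brute-force pairwise comparison is shown above. For large n, the divide-and-conquer algorithm (sort by x, recurse on halves, check the dividing strip) achieves O(n log n).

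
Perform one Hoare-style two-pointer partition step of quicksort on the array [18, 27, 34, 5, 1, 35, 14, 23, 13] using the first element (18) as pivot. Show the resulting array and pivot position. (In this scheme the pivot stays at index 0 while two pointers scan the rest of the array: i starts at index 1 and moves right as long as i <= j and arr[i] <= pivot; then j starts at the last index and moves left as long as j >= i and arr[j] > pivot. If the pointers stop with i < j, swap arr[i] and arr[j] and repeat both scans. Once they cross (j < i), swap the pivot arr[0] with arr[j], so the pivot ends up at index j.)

Hoare-style two-pointer partition with pivot = 18:

Initial array: [18, 27, 34, 5, 1, 35, 14, 23, 13]

Pointers start at i = 1, j = 8.
i stops at index 1 (arr[1]=27 > 18), j stops at index 8 (arr[8]=13 <= 18): swap arr[1] and arr[8], array becomes [18, 13, 34, 5, 1, 35, 14, 23, 27]
i stops at index 2 (arr[2]=34 > 18), j stops at index 6 (arr[6]=14 <= 18): swap arr[2] and arr[6], array becomes [18, 13, 14, 5, 1, 35, 34, 23, 27]
i ends at 5, j ends at 4: the pointers have crossed (j < i), so scanning stops.

Swap pivot arr[0] with arr[4] to place pivot at position 4: [1, 13, 14, 5, 18, 35, 34, 23, 27]
Pivot position: 4

After partitioning with pivot 18, the array becomes [1, 13, 14, 5, 18, 35, 34, 23, 27]. The pivot is placed at index 4. All elements to the left of the pivot are <= 18, and all elements to the right are > 18.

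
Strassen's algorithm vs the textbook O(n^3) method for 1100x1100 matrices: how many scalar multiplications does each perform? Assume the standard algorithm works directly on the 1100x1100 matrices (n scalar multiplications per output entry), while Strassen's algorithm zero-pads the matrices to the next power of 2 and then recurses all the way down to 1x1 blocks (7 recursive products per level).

Matrix multiplication for 1100x1100 matrices:

Strassen's algorithm requires power-of-2 dimensions. Pad 1100x1100 to 2048x2048 (next power of 2).

Standard algorithm: 1100^3 = 1331000000 multiplications
Strassen's algorithm: 7^(log2(2048)) = 7^11 = 1977326743 multiplications
Difference: 1331000000 - 1977326743 = -646326743 (Strassen uses MORE here due to padding overhead — for small or just-over-power-of-2 n, padding can outweigh the per-level savings)

Standard: 1331000000 multiplications (1100^3). Strassen: 1977326743 multiplications (7^11, after padding to 2048x2048). Strassen reduces 8 recursive multiplications to 7 at each level.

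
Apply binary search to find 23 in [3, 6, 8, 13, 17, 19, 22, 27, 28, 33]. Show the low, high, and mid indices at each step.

Binary search for 23 in [3, 6, 8, 13, 17, 19, 22, 27, 28, 33]:

lo=0, hi=9, mid=4, arr[mid]=17 -> 17 < 23, search right half
lo=5, hi=9, mid=7, arr[mid]=27 -> 27 > 23, search left half
lo=5, hi=6, mid=5, arr[mid]=19 -> 19 < 23, search right half
lo=6, hi=6, mid=6, arr[mid]=22 -> 22 < 23, search right half
lo=7 > hi=6, target 23 not found

Binary search determines that 23 is not in the array after 4 comparisons. The search space was exhausted without finding the target.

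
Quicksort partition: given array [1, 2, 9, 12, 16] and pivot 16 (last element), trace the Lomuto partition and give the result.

Lomuto partition with pivot = 16:

Initial array: [1, 2, 9, 12, 16]

arr[0]=1 <= 16: swap with position 0, array becomes [1, 2, 9, 12, 16]
arr[1]=2 <= 16: swap with position 1, array becomes [1, 2, 9, 12, 16]
arr[2]=9 <= 16: swap with position 2, array becomes [1, 2, 9, 12, 16]
arr[3]=12 <= 16: swap with position 3, array becomes [1, 2, 9, 12, 16]

Place pivot at position 4: [1, 2, 9, 12, 16]
Pivot position: 4

After partitioning with pivot 16, the array becomes [1, 2, 9, 12, 16]. The pivot is placed at index 4. All elements to the left of the pivot are <= 16, and all elements to the right are > 16.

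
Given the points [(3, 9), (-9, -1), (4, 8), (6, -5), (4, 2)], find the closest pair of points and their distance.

Computing all pairwise distances among 5 points:

d((3, 9), (-9, -1)) = 15.6205
d((3, 9), (4, 8)) = 1.4142 <-- minimum
d((3, 9), (6, -5)) = 14.3178
d((3, 9), (4, 2)) = 7.0711
d((-9, -1), (4, 8)) = 15.8114
d((-9, -1), (6, -5)) = 15.5242
d((-9, -1), (4, 2)) = 13.3417
d((4, 8), (6, -5)) = 13.1529
d((4, 8), (4, 2)) = 6.0
d((6, -5), (4, 2)) = 7.2801

Closest pair: (3, 9) and (4, 8) with distance 1.4142

The closest pair is (3, 9) and (4, 8) with Euclidean distance 1.4142. For 5 points, brute-force pairwise comparison is shown above. For large n, the divide-and-conquer algorithm (sort by x, recurse on halves, check the dividing strip) achieves O(n log n).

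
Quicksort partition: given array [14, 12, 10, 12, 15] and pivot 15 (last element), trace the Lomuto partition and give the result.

Lomuto partition with pivot = 15:

Initial array: [14, 12, 10, 12, 15]

arr[0]=14 <= 15: swap with position 0, array becomes [14, 12, 10, 12, 15]
arr[1]=12 <= 15: swap with position 1, array becomes [14, 12, 10, 12, 15]
arr[2]=10 <= 15: swap with position 2, array becomes [14, 12, 10, 12, 15]
arr[3]=12 <= 15: swap with position 3, array becomes [14, 12, 10, 12, 15]

Place pivot at position 4: [14, 12, 10, 12, 15]
Pivot position: 4

After partitioning with pivot 15, the array becomes [14, 12, 10, 12, 15]. The pivot is placed at index 4. All elements to the left of the pivot are <= 15, and all elements to the right are > 15.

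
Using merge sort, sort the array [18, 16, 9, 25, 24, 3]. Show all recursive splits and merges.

Merge sort trace:

Split: [18, 16, 9, 25, 24, 3] -> [18, 16, 9] and [25, 24, 3]
  Split: [18, 16, 9] -> [18] and [16, 9]
    Split: [16, 9] -> [16] and [9]
    Merge: [16] + [9] -> [9, 16]
  Merge: [18] + [9, 16] -> [9, 16, 18]
  Split: [25, 24, 3] -> [25] and [24, 3]
    Split: [24, 3] -> [24] and [3]
    Merge: [24] + [3] -> [3, 24]
  Merge: [25] + [3, 24] -> [3, 24, 25]
Merge: [9, 16, 18] + [3, 24, 25] -> [3, 9, 16, 18, 24, 25]

Final sorted array: [3, 9, 16, 18, 24, 25]

The merge sort proceeds by recursively splitting the array and merging sorted halves.
After all merges, the sorted array is [3, 9, 16, 18, 24, 25].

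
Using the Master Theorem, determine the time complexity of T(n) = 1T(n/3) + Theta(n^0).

Master Theorem for T(n) = 1T(n/3) + O(n^0):

a = 1, b = 3, c = 0
log_b(a) = log_3(1) = 0.0000

Case 2: c = 0 = log_3(1) = 0.0000
T(n) = O(n^0 log n) = O(log n)

For T(n) = 1T(n/3) + O(n^0): log_3(1) = 0.0000. This is Case 2 of the Master Theorem (c = log_b(a), equal work at all levels), giving O(log n).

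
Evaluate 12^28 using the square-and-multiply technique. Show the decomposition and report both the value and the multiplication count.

Computing 12^28 by squaring (build up from 12^1; each line after the first costs one multiplication):

12^1 = 12
12^2 = (12^1)^2 = 12^2 = 144
12^3 = 12 * 12^2 = 12 * 144 = 1728
12^6 = (12^3)^2 = 1728^2 = 2985984
12^7 = 12 * 12^6 = 12 * 2985984 = 35831808
12^14 = (12^7)^2 = 35831808^2 = 1283918464548864
12^28 = (12^14)^2 = 1283918464548864^2 = 1648446623609512543951043690496

Result: 1648446623609512543951043690496
Multiplications needed: 6 (6 lines after 12^1)

12^28 = 1648446623609512543951043690496. Using exponentiation by squaring, this requires 6 multiplications. The key idea: if the exponent is even, square the half-power; if odd, multiply by the base once.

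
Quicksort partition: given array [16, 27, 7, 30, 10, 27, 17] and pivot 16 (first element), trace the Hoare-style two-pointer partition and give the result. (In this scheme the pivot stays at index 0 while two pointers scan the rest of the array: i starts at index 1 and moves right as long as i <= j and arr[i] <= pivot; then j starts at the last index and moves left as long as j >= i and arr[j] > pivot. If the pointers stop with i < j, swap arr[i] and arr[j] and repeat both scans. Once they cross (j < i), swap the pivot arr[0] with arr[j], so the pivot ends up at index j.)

Hoare-style two-pointer partition with pivot = 16:

Initial array: [16, 27, 7, 30, 10, 27, 17]

Pointers start at i = 1, j = 6.
i stops at index 1 (arr[1]=27 > 16), j stops at index 4 (arr[4]=10 <= 16): swap arr[1] and arr[4], array becomes [16, 10, 7, 30, 27, 27, 17]
i ends at 3, j ends at 2: the pointers have crossed (j < i), so scanning stops.

Swap pivot arr[0] with arr[2] to place pivot at position 2: [7, 10, 16, 30, 27, 27, 17]
Pivot position: 2

After partitioning with pivot 16, the array becomes [7, 10, 16, 30, 27, 27, 17]. The pivot is placed at index 2. All elements to the left of the pivot are <= 16, and all elements to the right are > 16.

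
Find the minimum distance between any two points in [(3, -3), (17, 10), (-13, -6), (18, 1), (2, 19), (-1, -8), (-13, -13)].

Computing all pairwise distances among 7 points:

d((3, -3), (17, 10)) = 19.105
d((3, -3), (-13, -6)) = 16.2788
d((3, -3), (18, 1)) = 15.5242
d((3, -3), (2, 19)) = 22.0227
d((3, -3), (-1, -8)) = 6.4031 <-- minimum
d((3, -3), (-13, -13)) = 18.868
d((17, 10), (-13, -6)) = 34.0
d((17, 10), (18, 1)) = 9.0554
d((17, 10), (2, 19)) = 17.4929
d((17, 10), (-1, -8)) = 25.4558
d((17, 10), (-13, -13)) = 37.8021
d((-13, -6), (18, 1)) = 31.7805
d((-13, -6), (2, 19)) = 29.1548
d((-13, -6), (-1, -8)) = 12.1655
d((-13, -6), (-13, -13)) = 7.0
d((18, 1), (2, 19)) = 24.0832
d((18, 1), (-1, -8)) = 21.0238
d((18, 1), (-13, -13)) = 34.0147
d((2, 19), (-1, -8)) = 27.1662
d((2, 19), (-13, -13)) = 35.3412
d((-1, -8), (-13, -13)) = 13.0

Closest pair: (3, -3) and (-1, -8) with distance 6.4031

The closest pair is (3, -3) and (-1, -8) with Euclidean distance 6.4031. For 7 points, brute-force pairwise comparison is shown above. For large n, the divide-and-conquer algorithm (sort by x, recurse on halves, check the dividing strip) achieves O(n log n).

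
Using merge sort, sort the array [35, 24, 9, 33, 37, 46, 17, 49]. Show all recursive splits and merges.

Merge sort trace:

Split: [35, 24, 9, 33, 37, 46, 17, 49] -> [35, 24, 9, 33] and [37, 46, 17, 49]
  Split: [35, 24, 9, 33] -> [35, 24] and [9, 33]
    Split: [35, 24] -> [35] and [24]
    Merge: [35] + [24] -> [24, 35]
    Split: [9, 33] -> [9] and [33]
    Merge: [9] + [33] -> [9, 33]
  Merge: [24, 35] + [9, 33] -> [9, 24, 33, 35]
  Split: [37, 46, 17, 49] -> [37, 46] and [17, 49]
    Split: [37, 46] -> [37] and [46]
    Merge: [37] + [46] -> [37, 46]
    Split: [17, 49] -> [17] and [49]
    Merge: [17] + [49] -> [17, 49]
  Merge: [37, 46] + [17, 49] -> [17, 37, 46, 49]
Merge: [9, 24, 33, 35] + [17, 37, 46, 49] -> [9, 17, 24, 33, 35, 37, 46, 49]

Final sorted array: [9, 17, 24, 33, 35, 37, 46, 49]

The merge sort proceeds by recursively splitting the array and merging sorted halves.
After all merges, the sorted array is [9, 17, 24, 33, 35, 37, 46, 49].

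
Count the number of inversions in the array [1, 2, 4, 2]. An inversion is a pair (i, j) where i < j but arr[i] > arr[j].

Finding inversions in [1, 2, 4, 2]:

(2, 3): arr[2]=4 > arr[3]=2

Total inversions: 1

The array has 1 inversion(s): (2,3). Each pair (i,j) satisfies i < j and arr[i] > arr[j].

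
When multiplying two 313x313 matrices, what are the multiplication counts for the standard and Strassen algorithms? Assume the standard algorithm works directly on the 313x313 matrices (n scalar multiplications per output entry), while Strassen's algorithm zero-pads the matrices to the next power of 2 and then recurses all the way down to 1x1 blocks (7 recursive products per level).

Matrix multiplication for 313x313 matrices:

Strassen's algorithm requires power-of-2 dimensions. Pad 313x313 to 512x512 (next power of 2).

Standard algorithm: 313^3 = 30664297 multiplications
Strassen's algorithm: 7^(log2(512)) = 7^9 = 40353607 multiplications
Difference: 30664297 - 40353607 = -9689310 (Strassen uses MORE here due to padding overhead — for small or just-over-power-of-2 n, padding can outweigh the per-level savings)

Standard: 30664297 multiplications (313^3). Strassen: 40353607 multiplications (7^9, after padding to 512x512). Strassen reduces 8 recursive multiplications to 7 at each level.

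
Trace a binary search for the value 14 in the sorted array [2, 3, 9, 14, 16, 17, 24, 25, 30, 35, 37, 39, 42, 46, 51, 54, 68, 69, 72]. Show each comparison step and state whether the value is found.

Binary search for 14 in [2, 3, 9, 14, 16, 17, 24, 25, 30, 35, 37, 39, 42, 46, 51, 54, 68, 69, 72]:

lo=0, hi=18, mid=9, arr[mid]=35 -> 35 > 14, search left half
lo=0, hi=8, mid=4, arr[mid]=16 -> 16 > 14, search left half
lo=0, hi=3, mid=1, arr[mid]=3 -> 3 < 14, search right half
lo=2, hi=3, mid=2, arr[mid]=9 -> 9 < 14, search right half
lo=3, hi=3, mid=3, arr[mid]=14 -> Found target at index 3!

Binary search finds 14 at index 3 after 5 comparisons. The search repeatedly halves the search space by comparing with the middle element.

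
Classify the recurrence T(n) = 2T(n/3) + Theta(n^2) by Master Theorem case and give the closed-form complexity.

Master Theorem for T(n) = 2T(n/3) + O(n^2):

a = 2, b = 3, c = 2
log_b(a) = log_3(2) = 0.6309

Case 3: c = 2 > log_3(2) = 0.6309
T(n) = O(n^2) = O(n^2)

For T(n) = 2T(n/3) + O(n^2): log_3(2) = 0.6309. This is Case 3 of the Master Theorem (c > log_b(a), work dominated by root), giving O(n^2).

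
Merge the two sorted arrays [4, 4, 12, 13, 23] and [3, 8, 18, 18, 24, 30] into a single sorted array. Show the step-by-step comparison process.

Merging process:

Compare 4 vs 3: take 3 from right. Merged: [3]
Compare 4 vs 8: take 4 from left. Merged: [3, 4]
Compare 4 vs 8: take 4 from left. Merged: [3, 4, 4]
Compare 12 vs 8: take 8 from right. Merged: [3, 4, 4, 8]
Compare 12 vs 18: take 12 from left. Merged: [3, 4, 4, 8, 12]
Compare 13 vs 18: take 13 from left. Merged: [3, 4, 4, 8, 12, 13]
Compare 23 vs 18: take 18 from right. Merged: [3, 4, 4, 8, 12, 13, 18]
Compare 23 vs 18: take 18 from right. Merged: [3, 4, 4, 8, 12, 13, 18, 18]
Compare 23 vs 24: take 23 from left. Merged: [3, 4, 4, 8, 12, 13, 18, 18, 23]
Append remaining from right: [24, 30]. Merged: [3, 4, 4, 8, 12, 13, 18, 18, 23, 24, 30]

Final merged array: [3, 4, 4, 8, 12, 13, 18, 18, 23, 24, 30]
Total comparisons: 9

The merged array is [3, 4, 4, 8, 12, 13, 18, 18, 23, 24, 30], requiring 9 comparisons. The merge step runs in O(n) time where n is the total number of elements.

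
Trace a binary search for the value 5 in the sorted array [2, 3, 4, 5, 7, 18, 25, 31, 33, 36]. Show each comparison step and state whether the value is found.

Binary search for 5 in [2, 3, 4, 5, 7, 18, 25, 31, 33, 36]:

lo=0, hi=9, mid=4, arr[mid]=7 -> 7 > 5, search left half
lo=0, hi=3, mid=1, arr[mid]=3 -> 3 < 5, search right half
lo=2, hi=3, mid=2, arr[mid]=4 -> 4 < 5, search right half
lo=3, hi=3, mid=3, arr[mid]=5 -> Found target at index 3!

Binary search finds 5 at index 3 after 4 comparisons. The search repeatedly halves the search space by comparing with the middle element.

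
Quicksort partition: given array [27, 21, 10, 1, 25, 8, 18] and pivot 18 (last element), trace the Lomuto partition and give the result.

Lomuto partition with pivot = 18:

Initial array: [27, 21, 10, 1, 25, 8, 18]

arr[0]=27 > 18: no swap
arr[1]=21 > 18: no swap
arr[2]=10 <= 18: swap with position 0, array becomes [10, 21, 27, 1, 25, 8, 18]
arr[3]=1 <= 18: swap with position 1, array becomes [10, 1, 27, 21, 25, 8, 18]
arr[4]=25 > 18: no swap
arr[5]=8 <= 18: swap with position 2, array becomes [10, 1, 8, 21, 25, 27, 18]

Place pivot at position 3: [10, 1, 8, 18, 25, 27, 21]
Pivot position: 3

After partitioning with pivot 18, the array becomes [10, 1, 8, 18, 25, 27, 21]. The pivot is placed at index 3. All elements to the left of the pivot are <= 18, and all elements to the right are > 18.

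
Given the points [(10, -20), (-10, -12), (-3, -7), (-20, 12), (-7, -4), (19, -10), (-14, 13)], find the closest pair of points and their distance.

Computing all pairwise distances among 7 points:

d((10, -20), (-10, -12)) = 21.5407
d((10, -20), (-3, -7)) = 18.3848
d((10, -20), (-20, 12)) = 43.8634
d((10, -20), (-7, -4)) = 23.3452
d((10, -20), (19, -10)) = 13.4536
d((10, -20), (-14, 13)) = 40.8044
d((-10, -12), (-3, -7)) = 8.6023
d((-10, -12), (-20, 12)) = 26.0
d((-10, -12), (-7, -4)) = 8.544
d((-10, -12), (19, -10)) = 29.0689
d((-10, -12), (-14, 13)) = 25.318
d((-3, -7), (-20, 12)) = 25.4951
d((-3, -7), (-7, -4)) = 5.0 <-- minimum
d((-3, -7), (19, -10)) = 22.2036
d((-3, -7), (-14, 13)) = 22.8254
d((-20, 12), (-7, -4)) = 20.6155
d((-20, 12), (19, -10)) = 44.7772
d((-20, 12), (-14, 13)) = 6.0828
d((-7, -4), (19, -10)) = 26.6833
d((-7, -4), (-14, 13)) = 18.3848
d((19, -10), (-14, 13)) = 40.2244

Closest pair: (-3, -7) and (-7, -4) with distance 5.0

The closest pair is (-3, -7) and (-7, -4) with Euclidean distance 5.0. For 7 points, brute-force pairwise comparison is shown above. For large n, the divide-and-conquer algorithm (sort by x, recurse on halves, check the dividing strip) achieves O(n log n).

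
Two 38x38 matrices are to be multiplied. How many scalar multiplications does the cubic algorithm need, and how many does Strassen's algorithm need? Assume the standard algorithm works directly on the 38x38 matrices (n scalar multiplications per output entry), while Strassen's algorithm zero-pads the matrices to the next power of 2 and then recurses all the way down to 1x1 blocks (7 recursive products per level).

Matrix multiplication for 38x38 matrices:

Strassen's algorithm requires power-of-2 dimensions. Pad 38x38 to 64x64 (next power of 2).

Standard algorithm: 38^3 = 54872 multiplications
Strassen's algorithm: 7^(log2(64)) = 7^6 = 117649 multiplications
Difference: 54872 - 117649 = -62777 (Strassen uses MORE here due to padding overhead — for small or just-over-power-of-2 n, padding can outweigh the per-level savings)

Standard: 54872 multiplications (38^3). Strassen: 117649 multiplications (7^6, after padding to 64x64). Strassen reduces 8 recursive multiplications to 7 at each level.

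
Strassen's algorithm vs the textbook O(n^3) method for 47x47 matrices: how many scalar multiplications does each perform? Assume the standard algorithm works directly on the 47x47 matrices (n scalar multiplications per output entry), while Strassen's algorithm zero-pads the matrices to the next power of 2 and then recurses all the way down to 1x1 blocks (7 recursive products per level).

Matrix multiplication for 47x47 matrices:

Strassen's algorithm requires power-of-2 dimensions. Pad 47x47 to 64x64 (next power of 2).

Standard algorithm: 47^3 = 103823 multiplications
Strassen's algorithm: 7^(log2(64)) = 7^6 = 117649 multiplications
Difference: 103823 - 117649 = -13826 (Strassen uses MORE here due to padding overhead — for small or just-over-power-of-2 n, padding can outweigh the per-level savings)

Standard: 103823 multiplications (47^3). Strassen: 117649 multiplications (7^6, after padding to 64x64). Strassen reduces 8 recursive multiplications to 7 at each level.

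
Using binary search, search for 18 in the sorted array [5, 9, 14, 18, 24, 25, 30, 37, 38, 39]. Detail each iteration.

Binary search for 18 in [5, 9, 14, 18, 24, 25, 30, 37, 38, 39]:

lo=0, hi=9, mid=4, arr[mid]=24 -> 24 > 18, search left half
lo=0, hi=3, mid=1, arr[mid]=9 -> 9 < 18, search right half
lo=2, hi=3, mid=2, arr[mid]=14 -> 14 < 18, search right half
lo=3, hi=3, mid=3, arr[mid]=18 -> Found target at index 3!

Binary search finds 18 at index 3 after 4 comparisons. The search repeatedly halves the search space by comparing with the middle element.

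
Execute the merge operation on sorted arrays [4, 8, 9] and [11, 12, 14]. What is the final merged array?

Merging process:

Compare 4 vs 11: take 4 from left. Merged: [4]
Compare 8 vs 11: take 8 from left. Merged: [4, 8]
Compare 9 vs 11: take 9 from left. Merged: [4, 8, 9]
Append remaining from right: [11, 12, 14]. Merged: [4, 8, 9, 11, 12, 14]

Final merged array: [4, 8, 9, 11, 12, 14]
Total comparisons: 3

The merged array is [4, 8, 9, 11, 12, 14], requiring 3 comparisons. The merge step runs in O(n) time where n is the total number of elements.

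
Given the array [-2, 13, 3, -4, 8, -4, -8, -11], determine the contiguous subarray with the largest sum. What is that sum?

Using Kadane's algorithm on [-2, 13, 3, -4, 8, -4, -8, -11]:

Scanning through the array:
Position 1 (value 13): max_ending_here = 13, max_so_far = 13
Position 2 (value 3): max_ending_here = 16, max_so_far = 16
Position 3 (value -4): max_ending_here = 12, max_so_far = 16
Position 4 (value 8): max_ending_here = 20, max_so_far = 20
Position 5 (value -4): max_ending_here = 16, max_so_far = 20
Position 6 (value -8): max_ending_here = 8, max_so_far = 20
Position 7 (value -11): max_ending_here = -3, max_so_far = 20

Maximum subarray: [13, 3, -4, 8]
Maximum sum: 20

The maximum subarray is [13, 3, -4, 8] with sum 20. This subarray runs from index 1 to index 4.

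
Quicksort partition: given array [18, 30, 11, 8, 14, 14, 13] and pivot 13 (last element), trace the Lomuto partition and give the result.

Lomuto partition with pivot = 13:

Initial array: [18, 30, 11, 8, 14, 14, 13]

arr[0]=18 > 13: no swap
arr[1]=30 > 13: no swap
arr[2]=11 <= 13: swap with position 0, array becomes [11, 30, 18, 8, 14, 14, 13]
arr[3]=8 <= 13: swap with position 1, array becomes [11, 8, 18, 30, 14, 14, 13]
arr[4]=14 > 13: no swap
arr[5]=14 > 13: no swap

Place pivot at position 2: [11, 8, 13, 30, 14, 14, 18]
Pivot position: 2

After partitioning with pivot 13, the array becomes [11, 8, 13, 30, 14, 14, 18]. The pivot is placed at index 2. All elements to the left of the pivot are <= 13, and all elements to the right are > 13.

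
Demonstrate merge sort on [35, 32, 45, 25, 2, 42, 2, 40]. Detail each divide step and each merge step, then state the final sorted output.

Merge sort trace:

Split: [35, 32, 45, 25, 2, 42, 2, 40] -> [35, 32, 45, 25] and [2, 42, 2, 40]
  Split: [35, 32, 45, 25] -> [35, 32] and [45, 25]
    Split: [35, 32] -> [35] and [32]
    Merge: [35] + [32] -> [32, 35]
    Split: [45, 25] -> [45] and [25]
    Merge: [45] + [25] -> [25, 45]
  Merge: [32, 35] + [25, 45] -> [25, 32, 35, 45]
  Split: [2, 42, 2, 40] -> [2, 42] and [2, 40]
    Split: [2, 42] -> [2] and [42]
    Merge: [2] + [42] -> [2, 42]
    Split: [2, 40] -> [2] and [40]
    Merge: [2] + [40] -> [2, 40]
  Merge: [2, 42] + [2, 40] -> [2, 2, 40, 42]
Merge: [25, 32, 35, 45] + [2, 2, 40, 42] -> [2, 2, 25, 32, 35, 40, 42, 45]

Final sorted array: [2, 2, 25, 32, 35, 40, 42, 45]

The merge sort proceeds by recursively splitting the array and merging sorted halves.
After all merges, the sorted array is [2, 2, 25, 32, 35, 40, 42, 45].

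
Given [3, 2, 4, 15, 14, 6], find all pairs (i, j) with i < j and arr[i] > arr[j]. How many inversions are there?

Finding inversions in [3, 2, 4, 15, 14, 6]:

(0, 1): arr[0]=3 > arr[1]=2
(3, 4): arr[3]=15 > arr[4]=14
(3, 5): arr[3]=15 > arr[5]=6
(4, 5): arr[4]=14 > arr[5]=6

Total inversions: 4

The array has 4 inversion(s): (0,1), (3,4), (3,5), (4,5). Each pair (i,j) satisfies i < j and arr[i] > arr[j].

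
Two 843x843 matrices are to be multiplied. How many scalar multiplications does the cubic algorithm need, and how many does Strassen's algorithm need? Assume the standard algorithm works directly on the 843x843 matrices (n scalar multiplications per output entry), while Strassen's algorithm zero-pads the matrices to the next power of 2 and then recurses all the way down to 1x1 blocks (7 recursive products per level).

Matrix multiplication for 843x843 matrices:

Strassen's algorithm requires power-of-2 dimensions. Pad 843x843 to 1024x1024 (next power of 2).

Standard algorithm: 843^3 = 599077107 multiplications
Strassen's algorithm: 7^(log2(1024)) = 7^10 = 282475249 multiplications
Savings: 599077107 - 282475249 = 316601858 multiplications

Standard: 599077107 multiplications (843^3). Strassen: 282475249 multiplications (7^10, after padding to 1024x1024). Strassen reduces 8 recursive multiplications to 7 at each level.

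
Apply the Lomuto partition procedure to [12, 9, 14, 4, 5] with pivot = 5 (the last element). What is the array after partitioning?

Lomuto partition with pivot = 5:

Initial array: [12, 9, 14, 4, 5]

arr[0]=12 > 5: no swap
arr[1]=9 > 5: no swap
arr[2]=14 > 5: no swap
arr[3]=4 <= 5: swap with position 0, array becomes [4, 9, 14, 12, 5]

Place pivot at position 1: [4, 5, 14, 12, 9]
Pivot position: 1

After partitioning with pivot 5, the array becomes [4, 5, 14, 12, 9]. The pivot is placed at index 1. All elements to the left of the pivot are <= 5, and all elements to the right are > 5.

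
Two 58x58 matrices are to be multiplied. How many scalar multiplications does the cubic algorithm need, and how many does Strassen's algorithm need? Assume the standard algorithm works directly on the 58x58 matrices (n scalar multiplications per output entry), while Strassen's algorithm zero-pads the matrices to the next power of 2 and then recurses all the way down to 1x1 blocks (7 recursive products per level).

Matrix multiplication for 58x58 matrices:

Strassen's algorithm requires power-of-2 dimensions. Pad 58x58 to 64x64 (next power of 2).

Standard algorithm: 58^3 = 195112 multiplications
Strassen's algorithm: 7^(log2(64)) = 7^6 = 117649 multiplications
Savings: 195112 - 117649 = 77463 multiplications

Standard: 195112 multiplications (58^3). Strassen: 117649 multiplications (7^6, after padding to 64x64). Strassen reduces 8 recursive multiplications to 7 at each level.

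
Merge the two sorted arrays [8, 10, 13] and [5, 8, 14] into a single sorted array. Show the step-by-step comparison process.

Merging process:

Compare 8 vs 5: take 5 from right. Merged: [5]
Compare 8 vs 8: take 8 from left. Merged: [5, 8]
Compare 10 vs 8: take 8 from right. Merged: [5, 8, 8]
Compare 10 vs 14: take 10 from left. Merged: [5, 8, 8, 10]
Compare 13 vs 14: take 13 from left. Merged: [5, 8, 8, 10, 13]
Append remaining from right: [14]. Merged: [5, 8, 8, 10, 13, 14]

Final merged array: [5, 8, 8, 10, 13, 14]
Total comparisons: 5

The merged array is [5, 8, 8, 10, 13, 14], requiring 5 comparisons. The merge step runs in O(n) time where n is the total number of elements.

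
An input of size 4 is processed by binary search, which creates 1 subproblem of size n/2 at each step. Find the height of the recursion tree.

For divide and conquer with division factor 2:

Problem sizes at each level:
Level 0: 4
Level 1: 2
Level 2: 1

The root is level 0 and the size-1 base case is level 2 (the tree spans levels 0 through 2, i.e. 3 levels counting the root), so the depth is the number of divisions: log_2(4) = 2

The recursion tree depth is log_2(4) = 2. At each level, the problem size is divided by 2, so it takes 2 divisions to reduce to a base case of size 1. The algorithm makes 1 recursive call at each level.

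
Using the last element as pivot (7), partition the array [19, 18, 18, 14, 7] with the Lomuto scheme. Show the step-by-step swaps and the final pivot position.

Lomuto partition with pivot = 7:

Initial array: [19, 18, 18, 14, 7]

arr[0]=19 > 7: no swap
arr[1]=18 > 7: no swap
arr[2]=18 > 7: no swap
arr[3]=14 > 7: no swap

Place pivot at position 0: [7, 18, 18, 14, 19]
Pivot position: 0

After partitioning with pivot 7, the array becomes [7, 18, 18, 14, 19]. The pivot is placed at index 0. All elements to the left of the pivot are <= 7, and all elements to the right are > 7.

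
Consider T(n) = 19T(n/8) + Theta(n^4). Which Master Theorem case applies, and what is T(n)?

Master Theorem for T(n) = 19T(n/8) + O(n^4):

a = 19, b = 8, c = 4
log_b(a) = log_8(19) = 1.4160

Case 3: c = 4 > log_8(19) = 1.4160
T(n) = O(n^4) = O(n^4)

For T(n) = 19T(n/8) + O(n^4): log_8(19) = 1.4160. This is Case 3 of the Master Theorem (c > log_b(a), work dominated by root), giving O(n^4).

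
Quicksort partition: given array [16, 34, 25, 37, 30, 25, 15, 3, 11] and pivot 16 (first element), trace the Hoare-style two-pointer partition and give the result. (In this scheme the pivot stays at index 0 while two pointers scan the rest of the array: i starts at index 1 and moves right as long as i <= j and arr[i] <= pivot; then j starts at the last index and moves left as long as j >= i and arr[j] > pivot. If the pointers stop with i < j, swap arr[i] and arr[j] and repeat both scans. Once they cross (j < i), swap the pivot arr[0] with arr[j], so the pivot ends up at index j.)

Hoare-style two-pointer partition with pivot = 16:

Initial array: [16, 34, 25, 37, 30, 25, 15, 3, 11]

Pointers start at i = 1, j = 8.
i stops at index 1 (arr[1]=34 > 16), j stops at index 8 (arr[8]=11 <= 16): swap arr[1] and arr[8], array becomes [16, 11, 25, 37, 30, 25, 15, 3, 34]
i stops at index 2 (arr[2]=25 > 16), j stops at index 7 (arr[7]=3 <= 16): swap arr[2] and arr[7], array becomes [16, 11, 3, 37, 30, 25, 15, 25, 34]
i stops at index 3 (arr[3]=37 > 16), j stops at index 6 (arr[6]=15 <= 16): swap arr[3] and arr[6], array becomes [16, 11, 3, 15, 30, 25, 37, 25, 34]
i ends at 4, j ends at 3: the pointers have crossed (j < i), so scanning stops.

Swap pivot arr[0] with arr[3] to place pivot at position 3: [15, 11, 3, 16, 30, 25, 37, 25, 34]
Pivot position: 3

After partitioning with pivot 16, the array becomes [15, 11, 3, 16, 30, 25, 37, 25, 34]. The pivot is placed at index 3. All elements to the left of the pivot are <= 16, and all elements to the right are > 16.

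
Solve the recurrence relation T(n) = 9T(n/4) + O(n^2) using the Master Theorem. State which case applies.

Master Theorem for T(n) = 9T(n/4) + O(n^2):

a = 9, b = 4, c = 2
log_b(a) = log_4(9) = 1.5850

Case 3: c = 2 > log_4(9) = 1.5850
T(n) = O(n^2) = O(n^2)

For T(n) = 9T(n/4) + O(n^2): log_4(9) = 1.5850. This is Case 3 of the Master Theorem (c > log_b(a), work dominated by root), giving O(n^2).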